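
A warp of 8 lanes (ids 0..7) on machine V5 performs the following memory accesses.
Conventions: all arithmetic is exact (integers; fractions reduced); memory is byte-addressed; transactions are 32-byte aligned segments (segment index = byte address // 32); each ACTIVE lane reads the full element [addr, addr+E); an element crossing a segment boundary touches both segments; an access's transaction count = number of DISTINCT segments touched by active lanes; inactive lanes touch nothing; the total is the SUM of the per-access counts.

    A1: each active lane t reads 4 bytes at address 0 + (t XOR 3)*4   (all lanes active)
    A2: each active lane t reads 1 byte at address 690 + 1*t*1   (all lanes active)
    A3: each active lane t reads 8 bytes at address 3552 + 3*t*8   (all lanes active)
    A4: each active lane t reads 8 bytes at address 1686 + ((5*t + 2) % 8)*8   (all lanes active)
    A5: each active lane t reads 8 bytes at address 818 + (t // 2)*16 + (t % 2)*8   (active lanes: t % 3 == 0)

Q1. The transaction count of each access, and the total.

A1: 1 transaction
A2: 1 transaction
A3: 6 transactions
A4: 3 transactions
A5: 3 transactions

Answer: 1,1,6,3,3; total 14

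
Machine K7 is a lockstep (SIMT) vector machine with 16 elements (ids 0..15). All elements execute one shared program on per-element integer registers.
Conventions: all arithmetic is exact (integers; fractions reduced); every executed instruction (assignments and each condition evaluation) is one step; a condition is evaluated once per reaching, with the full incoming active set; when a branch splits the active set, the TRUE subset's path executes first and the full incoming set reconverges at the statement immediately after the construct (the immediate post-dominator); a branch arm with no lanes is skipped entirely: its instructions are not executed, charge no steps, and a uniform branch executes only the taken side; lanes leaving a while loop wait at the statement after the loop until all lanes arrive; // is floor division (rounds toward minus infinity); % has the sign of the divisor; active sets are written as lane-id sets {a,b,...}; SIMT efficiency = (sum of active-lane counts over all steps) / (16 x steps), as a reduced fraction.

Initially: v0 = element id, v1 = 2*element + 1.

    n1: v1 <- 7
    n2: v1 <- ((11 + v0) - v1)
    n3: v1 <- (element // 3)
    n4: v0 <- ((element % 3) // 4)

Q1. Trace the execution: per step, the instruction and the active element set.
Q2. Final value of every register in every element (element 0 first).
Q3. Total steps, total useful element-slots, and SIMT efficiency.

step 0: v1 <- 7                      {0,1,2,3,4,5,6,7,8,9,10,11,12,13,14,15}
step 1: v1 <- ((11 + v0) - v1)       {0,1,2,3,4,5,6,7,8,9,10,11,12,13,14,15}
step 2: v1 <- (element // 3)         {0,1,2,3,4,5,6,7,8,9,10,11,12,13,14,15}
step 3: v0 <- ((element % 3) // 4)   {0,1,2,3,4,5,6,7,8,9,10,11,12,13,14,15}

Answer: 4 steps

v0: 0,0,0,0,0,0,0,0,0,0,0,0,0,0,0,0
v1: 0,0,0,1,1,1,2,2,2,3,3,3,4,4,4,5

steps = 4; useful = 64; efficiency = 64/64 = 1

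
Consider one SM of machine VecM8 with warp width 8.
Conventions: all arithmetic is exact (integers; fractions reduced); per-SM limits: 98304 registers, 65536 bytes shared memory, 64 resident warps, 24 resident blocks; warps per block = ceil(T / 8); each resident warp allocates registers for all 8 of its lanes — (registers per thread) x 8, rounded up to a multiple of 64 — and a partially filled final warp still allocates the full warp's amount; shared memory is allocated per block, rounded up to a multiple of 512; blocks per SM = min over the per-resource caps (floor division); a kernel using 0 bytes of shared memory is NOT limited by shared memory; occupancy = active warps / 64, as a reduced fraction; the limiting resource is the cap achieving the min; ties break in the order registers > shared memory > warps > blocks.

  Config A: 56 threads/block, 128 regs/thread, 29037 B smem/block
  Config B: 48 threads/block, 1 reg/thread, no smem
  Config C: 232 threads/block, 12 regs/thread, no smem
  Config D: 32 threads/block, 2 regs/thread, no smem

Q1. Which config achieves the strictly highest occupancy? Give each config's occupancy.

occupancies: A 7/32, B 15/16, C 29/32, D 1

Answer: D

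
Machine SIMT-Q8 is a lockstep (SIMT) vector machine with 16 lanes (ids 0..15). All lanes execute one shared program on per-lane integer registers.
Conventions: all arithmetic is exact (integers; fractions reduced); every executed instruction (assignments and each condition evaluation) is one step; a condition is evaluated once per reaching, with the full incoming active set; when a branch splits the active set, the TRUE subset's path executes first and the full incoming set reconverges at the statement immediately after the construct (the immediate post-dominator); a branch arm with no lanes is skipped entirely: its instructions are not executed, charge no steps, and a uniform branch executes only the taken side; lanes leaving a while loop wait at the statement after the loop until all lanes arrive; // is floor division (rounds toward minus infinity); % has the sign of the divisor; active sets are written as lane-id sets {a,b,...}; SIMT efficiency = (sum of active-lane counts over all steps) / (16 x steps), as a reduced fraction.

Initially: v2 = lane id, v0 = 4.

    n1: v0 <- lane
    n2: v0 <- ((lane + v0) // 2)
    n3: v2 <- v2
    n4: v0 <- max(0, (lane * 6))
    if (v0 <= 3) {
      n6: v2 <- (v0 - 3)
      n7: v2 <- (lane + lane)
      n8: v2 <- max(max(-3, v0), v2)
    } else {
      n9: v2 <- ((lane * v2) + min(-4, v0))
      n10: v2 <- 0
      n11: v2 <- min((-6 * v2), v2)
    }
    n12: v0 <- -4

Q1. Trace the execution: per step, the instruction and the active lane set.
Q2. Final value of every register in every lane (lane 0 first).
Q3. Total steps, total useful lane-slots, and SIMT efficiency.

step 0: v0 <- lane                   {0,1,2,3,4,5,6,7,8,9,10,11,12,13,14,15}
step 1: v0 <- ((lane + v0) // 2)     {0,1,2,3,4,5,6,7,8,9,10,11,12,13,14,15}
step 2: v2 <- v2                     {0,1,2,3,4,5,6,7,8,9,10,11,12,13,14,15}
step 3: v0 <- max(0, (lane * 6))     {0,1,2,3,4,5,6,7,8,9,10,11,12,13,14,15}
step 4: eval (v0 <= 3)               {0,1,2,3,4,5,6,7,8,9,10,11,12,13,14,15}
step 5: v2 <- (v0 - 3)               {0}
step 6: v2 <- (lane + lane)          {0}
step 7: v2 <- max(max(-3, v0), v2)   {0}
step 8: v2 <- ((lane * v2) + min(-4, v0)) {1,2,3,4,5,6,7,8,9,10,11,12,13,14,15}
step 9: v2 <- 0                      {1,2,3,4,5,6,7,8,9,10,11,12,13,14,15}
step 10: v2 <- min((-6 * v2), v2)     {1,2,3,4,5,6,7,8,9,10,11,12,13,14,15}
step 11: v0 <- -4                     {0,1,2,3,4,5,6,7,8,9,10,11,12,13,14,15}

Answer: 12 steps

v2: 0,0,0,0,0,0,0,0,0,0,0,0,0,0,0,0
v0: -4,-4,-4,-4,-4,-4,-4,-4,-4,-4,-4,-4,-4,-4,-4,-4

steps = 12; useful = 144; efficiency = 144/192 = 3/4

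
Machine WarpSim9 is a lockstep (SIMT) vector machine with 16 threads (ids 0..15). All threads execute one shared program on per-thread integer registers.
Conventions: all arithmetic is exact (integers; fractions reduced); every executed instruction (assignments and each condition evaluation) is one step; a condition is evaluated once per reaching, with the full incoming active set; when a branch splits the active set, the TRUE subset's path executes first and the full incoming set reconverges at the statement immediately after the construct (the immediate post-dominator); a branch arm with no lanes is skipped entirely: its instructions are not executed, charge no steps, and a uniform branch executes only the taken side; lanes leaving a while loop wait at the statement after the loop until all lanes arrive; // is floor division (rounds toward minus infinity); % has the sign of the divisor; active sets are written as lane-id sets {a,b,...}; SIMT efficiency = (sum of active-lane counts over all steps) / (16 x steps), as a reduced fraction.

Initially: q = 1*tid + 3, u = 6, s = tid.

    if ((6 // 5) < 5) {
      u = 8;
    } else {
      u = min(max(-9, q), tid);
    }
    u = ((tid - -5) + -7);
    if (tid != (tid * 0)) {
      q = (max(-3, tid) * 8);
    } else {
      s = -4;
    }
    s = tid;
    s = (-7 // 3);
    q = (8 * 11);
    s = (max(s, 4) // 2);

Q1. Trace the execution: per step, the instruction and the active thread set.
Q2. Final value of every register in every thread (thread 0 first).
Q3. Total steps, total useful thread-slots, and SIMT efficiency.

step 0: eval ((6 // 5) < 5)          {0,1,2,3,4,5,6,7,8,9,10,11,12,13,14,15}
step 1: u <- 8                       {0,1,2,3,4,5,6,7,8,9,10,11,12,13,14,15}
step 2: u <- ((tid - -5) + -7)       {0,1,2,3,4,5,6,7,8,9,10,11,12,13,14,15}
step 3: eval (tid != (tid * 0))      {0,1,2,3,4,5,6,7,8,9,10,11,12,13,14,15}
step 4: q <- (max(-3, tid) * 8)      {1,2,3,4,5,6,7,8,9,10,11,12,13,14,15}
step 5: s <- -4                      {0}
step 6: s <- tid                     {0,1,2,3,4,5,6,7,8,9,10,11,12,13,14,15}
step 7: s <- (-7 // 3)               {0,1,2,3,4,5,6,7,8,9,10,11,12,13,14,15}
step 8: q <- (8 * 11)                {0,1,2,3,4,5,6,7,8,9,10,11,12,13,14,15}
step 9: s <- (max(s, 4) // 2)        {0,1,2,3,4,5,6,7,8,9,10,11,12,13,14,15}

Answer: 10 steps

q: 88,88,88,88,88,88,88,88,88,88,88,88,88,88,88,88
u: -2,-1,0,1,2,3,4,5,6,7,8,9,10,11,12,13
s: 2,2,2,2,2,2,2,2,2,2,2,2,2,2,2,2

steps = 10; useful = 144; efficiency = 144/160 = 9/10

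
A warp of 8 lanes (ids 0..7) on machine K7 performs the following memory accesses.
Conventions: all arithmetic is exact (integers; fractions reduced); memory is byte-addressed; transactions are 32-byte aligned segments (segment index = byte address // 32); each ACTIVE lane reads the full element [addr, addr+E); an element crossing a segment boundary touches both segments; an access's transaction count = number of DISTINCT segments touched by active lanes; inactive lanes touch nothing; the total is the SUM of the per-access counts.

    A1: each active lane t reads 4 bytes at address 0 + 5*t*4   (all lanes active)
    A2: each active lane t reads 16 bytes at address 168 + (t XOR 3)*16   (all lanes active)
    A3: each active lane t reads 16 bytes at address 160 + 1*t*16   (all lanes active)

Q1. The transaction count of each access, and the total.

A1: 5 transactions
A2: 5 transactions
A3: 4 transactions

Answer: 5,5,4; total 14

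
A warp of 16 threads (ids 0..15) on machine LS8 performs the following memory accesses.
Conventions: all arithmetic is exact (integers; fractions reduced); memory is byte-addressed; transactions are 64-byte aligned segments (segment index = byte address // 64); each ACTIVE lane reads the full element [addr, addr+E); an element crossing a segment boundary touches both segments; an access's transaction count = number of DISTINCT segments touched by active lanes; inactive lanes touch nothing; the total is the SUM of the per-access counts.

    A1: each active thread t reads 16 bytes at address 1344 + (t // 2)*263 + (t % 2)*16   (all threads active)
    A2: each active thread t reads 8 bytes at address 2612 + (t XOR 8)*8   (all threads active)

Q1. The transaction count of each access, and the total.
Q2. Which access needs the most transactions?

A1: 11 transactions
A2: 3 transactions

Answer: 11,3; total 14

Answer: A1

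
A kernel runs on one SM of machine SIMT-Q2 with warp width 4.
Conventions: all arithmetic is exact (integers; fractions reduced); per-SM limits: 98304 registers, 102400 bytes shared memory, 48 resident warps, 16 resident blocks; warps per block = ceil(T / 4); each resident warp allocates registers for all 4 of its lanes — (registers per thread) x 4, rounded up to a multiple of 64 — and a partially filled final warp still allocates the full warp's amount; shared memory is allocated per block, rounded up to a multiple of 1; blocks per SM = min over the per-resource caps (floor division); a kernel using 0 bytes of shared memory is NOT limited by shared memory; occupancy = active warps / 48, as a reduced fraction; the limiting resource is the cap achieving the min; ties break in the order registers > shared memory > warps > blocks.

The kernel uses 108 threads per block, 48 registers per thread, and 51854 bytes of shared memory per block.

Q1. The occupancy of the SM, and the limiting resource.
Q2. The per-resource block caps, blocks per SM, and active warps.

Answer: occupancy 9/16, limited by shared memory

registers: 18 blocks
shared memory: 1 block
warps: 1 block
blocks: 16 blocks

Answer: 1 block, 27 active warps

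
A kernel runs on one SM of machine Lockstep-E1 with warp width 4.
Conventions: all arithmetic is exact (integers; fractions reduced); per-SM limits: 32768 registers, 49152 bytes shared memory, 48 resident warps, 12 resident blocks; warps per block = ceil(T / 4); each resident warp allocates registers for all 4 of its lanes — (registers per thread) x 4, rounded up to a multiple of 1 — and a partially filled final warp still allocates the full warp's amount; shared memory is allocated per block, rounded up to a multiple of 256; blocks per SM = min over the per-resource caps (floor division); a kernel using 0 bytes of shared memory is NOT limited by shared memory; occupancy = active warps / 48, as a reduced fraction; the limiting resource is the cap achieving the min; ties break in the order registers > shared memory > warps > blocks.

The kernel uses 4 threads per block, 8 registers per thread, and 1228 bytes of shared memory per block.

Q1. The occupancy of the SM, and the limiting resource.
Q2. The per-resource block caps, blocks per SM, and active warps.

Answer: occupancy 1/4, limited by blocks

registers: 1024 blocks
shared memory: 38 blocks
warps: 48 blocks
blocks: 12 blocks

Answer: 12 blocks, 12 active warps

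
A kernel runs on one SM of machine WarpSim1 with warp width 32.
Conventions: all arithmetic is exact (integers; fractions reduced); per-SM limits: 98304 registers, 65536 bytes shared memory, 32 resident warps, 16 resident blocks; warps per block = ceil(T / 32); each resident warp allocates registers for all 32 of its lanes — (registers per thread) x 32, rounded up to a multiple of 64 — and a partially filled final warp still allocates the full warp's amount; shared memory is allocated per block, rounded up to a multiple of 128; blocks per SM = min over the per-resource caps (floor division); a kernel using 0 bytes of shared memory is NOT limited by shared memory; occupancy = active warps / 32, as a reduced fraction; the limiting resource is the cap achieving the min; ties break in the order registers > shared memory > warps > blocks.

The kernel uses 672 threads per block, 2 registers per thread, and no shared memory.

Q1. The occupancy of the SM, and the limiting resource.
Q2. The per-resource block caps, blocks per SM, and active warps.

Answer: occupancy 21/32, limited by warps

registers: 73 blocks
shared memory: no limit (kernel uses none)
warps: 1 block
blocks: 16 blocks

Answer: 1 block, 21 active warps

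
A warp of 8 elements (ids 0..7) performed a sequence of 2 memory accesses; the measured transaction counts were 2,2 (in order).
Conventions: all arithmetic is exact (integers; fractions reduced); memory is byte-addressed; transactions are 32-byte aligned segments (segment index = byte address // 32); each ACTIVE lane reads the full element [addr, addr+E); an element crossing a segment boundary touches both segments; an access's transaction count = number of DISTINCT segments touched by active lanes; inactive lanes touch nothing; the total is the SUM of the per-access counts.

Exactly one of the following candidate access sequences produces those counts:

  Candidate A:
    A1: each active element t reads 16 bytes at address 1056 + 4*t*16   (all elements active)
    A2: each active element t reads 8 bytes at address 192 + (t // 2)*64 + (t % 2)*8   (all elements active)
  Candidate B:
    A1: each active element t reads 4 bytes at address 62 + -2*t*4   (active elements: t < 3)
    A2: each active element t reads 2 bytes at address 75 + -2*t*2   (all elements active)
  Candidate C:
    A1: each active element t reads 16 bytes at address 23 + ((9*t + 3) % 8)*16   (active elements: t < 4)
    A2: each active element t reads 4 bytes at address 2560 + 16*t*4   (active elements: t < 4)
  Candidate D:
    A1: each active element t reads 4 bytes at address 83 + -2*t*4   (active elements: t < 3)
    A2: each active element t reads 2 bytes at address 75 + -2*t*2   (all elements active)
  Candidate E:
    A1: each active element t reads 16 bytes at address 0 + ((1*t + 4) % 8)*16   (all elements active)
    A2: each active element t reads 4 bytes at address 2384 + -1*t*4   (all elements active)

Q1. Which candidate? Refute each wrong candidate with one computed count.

A: A1 gives 8 transactions, not 2
C: A1 gives 3 transactions, not 2
D: A1 gives 1 transaction, not 2
E: A1 gives 4 transactions, not 2
B: all counts match (2,2)

Answer: B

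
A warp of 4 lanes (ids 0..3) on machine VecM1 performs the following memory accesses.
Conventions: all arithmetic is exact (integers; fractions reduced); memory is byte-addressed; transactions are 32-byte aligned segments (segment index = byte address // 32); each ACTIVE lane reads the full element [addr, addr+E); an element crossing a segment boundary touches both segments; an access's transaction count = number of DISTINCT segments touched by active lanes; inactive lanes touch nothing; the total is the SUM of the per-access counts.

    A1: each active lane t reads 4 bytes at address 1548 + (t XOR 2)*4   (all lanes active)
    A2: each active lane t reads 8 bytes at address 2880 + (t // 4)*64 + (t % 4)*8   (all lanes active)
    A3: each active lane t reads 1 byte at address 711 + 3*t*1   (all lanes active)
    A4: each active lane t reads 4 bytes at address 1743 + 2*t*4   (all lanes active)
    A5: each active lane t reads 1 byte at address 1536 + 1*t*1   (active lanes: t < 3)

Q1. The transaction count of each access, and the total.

A1: 1 transaction
A2: 1 transaction
A3: 1 transaction
A4: 2 transactions
A5: 1 transaction

Answer: 1,1,1,2,1; total 6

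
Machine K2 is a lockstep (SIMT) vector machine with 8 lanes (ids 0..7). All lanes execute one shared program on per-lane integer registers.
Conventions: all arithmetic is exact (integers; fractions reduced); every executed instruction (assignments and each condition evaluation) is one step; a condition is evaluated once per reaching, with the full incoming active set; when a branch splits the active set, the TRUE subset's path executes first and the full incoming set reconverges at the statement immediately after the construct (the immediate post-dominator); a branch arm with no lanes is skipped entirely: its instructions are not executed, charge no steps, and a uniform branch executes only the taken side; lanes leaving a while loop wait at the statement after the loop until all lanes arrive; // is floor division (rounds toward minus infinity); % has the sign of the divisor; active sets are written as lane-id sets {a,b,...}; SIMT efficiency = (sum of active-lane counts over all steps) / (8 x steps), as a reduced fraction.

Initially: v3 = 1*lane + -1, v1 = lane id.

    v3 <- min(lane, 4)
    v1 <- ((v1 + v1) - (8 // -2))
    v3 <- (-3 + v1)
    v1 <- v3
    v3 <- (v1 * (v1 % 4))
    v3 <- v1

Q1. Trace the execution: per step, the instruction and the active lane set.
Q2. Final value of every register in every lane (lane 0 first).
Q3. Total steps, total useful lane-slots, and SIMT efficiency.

step 0: v3 <- min(lane, 4)           {0,1,2,3,4,5,6,7}
step 1: v1 <- ((v1 + v1) - (8 // -2)) {0,1,2,3,4,5,6,7}
step 2: v3 <- (-3 + v1)              {0,1,2,3,4,5,6,7}
step 3: v1 <- v3                     {0,1,2,3,4,5,6,7}
step 4: v3 <- (v1 * (v1 % 4))        {0,1,2,3,4,5,6,7}
step 5: v3 <- v1                     {0,1,2,3,4,5,6,7}

Answer: 6 steps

v3: 1,3,5,7,9,11,13,15
v1: 1,3,5,7,9,11,13,15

steps = 6; useful = 48; efficiency = 48/48 = 1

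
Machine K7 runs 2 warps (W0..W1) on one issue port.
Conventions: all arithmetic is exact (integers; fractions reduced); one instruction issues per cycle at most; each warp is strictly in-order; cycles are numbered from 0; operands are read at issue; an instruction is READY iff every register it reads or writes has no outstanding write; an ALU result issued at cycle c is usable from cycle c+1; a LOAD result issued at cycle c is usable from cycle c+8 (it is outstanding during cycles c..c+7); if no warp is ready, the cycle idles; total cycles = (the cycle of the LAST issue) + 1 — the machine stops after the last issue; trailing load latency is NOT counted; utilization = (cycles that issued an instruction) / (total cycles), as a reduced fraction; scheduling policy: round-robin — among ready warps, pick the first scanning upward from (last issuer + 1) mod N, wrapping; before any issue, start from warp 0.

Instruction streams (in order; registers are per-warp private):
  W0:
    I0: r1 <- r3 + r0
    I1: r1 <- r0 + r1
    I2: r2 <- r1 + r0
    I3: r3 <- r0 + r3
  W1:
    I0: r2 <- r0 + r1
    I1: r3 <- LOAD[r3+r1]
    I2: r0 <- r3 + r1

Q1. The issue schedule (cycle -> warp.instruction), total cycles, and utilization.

cycle 0: W0.I0
cycle 1: W1.I0
cycle 2: W0.I1
cycle 3: W1.I1
cycle 4: W0.I2
cycle 5: W0.I3
cycle 6: idle
cycle 7: idle
cycle 8: idle
cycle 9: idle
cycle 10: idle
cycle 11: W1.I2

Answer: 12 cycles, utilization 7/12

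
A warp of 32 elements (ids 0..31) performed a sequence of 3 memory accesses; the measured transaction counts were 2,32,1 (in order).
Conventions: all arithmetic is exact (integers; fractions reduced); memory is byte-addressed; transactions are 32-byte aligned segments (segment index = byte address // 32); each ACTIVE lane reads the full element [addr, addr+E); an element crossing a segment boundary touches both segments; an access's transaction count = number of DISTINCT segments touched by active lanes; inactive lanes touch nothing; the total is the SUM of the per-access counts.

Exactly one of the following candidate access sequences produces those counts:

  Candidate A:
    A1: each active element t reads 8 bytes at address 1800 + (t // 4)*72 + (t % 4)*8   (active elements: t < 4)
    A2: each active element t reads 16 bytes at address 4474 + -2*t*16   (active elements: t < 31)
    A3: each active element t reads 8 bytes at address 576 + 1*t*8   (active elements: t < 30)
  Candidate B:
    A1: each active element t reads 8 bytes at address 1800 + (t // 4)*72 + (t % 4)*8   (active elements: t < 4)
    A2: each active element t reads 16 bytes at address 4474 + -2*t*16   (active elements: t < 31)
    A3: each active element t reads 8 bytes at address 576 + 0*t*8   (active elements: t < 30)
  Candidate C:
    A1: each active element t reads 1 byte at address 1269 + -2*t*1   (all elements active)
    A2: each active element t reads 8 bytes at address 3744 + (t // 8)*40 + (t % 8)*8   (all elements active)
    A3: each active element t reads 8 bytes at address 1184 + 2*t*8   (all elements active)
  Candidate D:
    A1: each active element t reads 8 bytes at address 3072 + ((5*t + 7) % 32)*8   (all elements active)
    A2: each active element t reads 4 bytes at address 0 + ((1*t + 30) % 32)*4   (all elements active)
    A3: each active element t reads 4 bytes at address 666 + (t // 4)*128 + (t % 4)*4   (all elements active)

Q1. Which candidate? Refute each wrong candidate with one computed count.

A: A3 gives 8 transactions, not 1
C: A1 gives 3 transactions, not 2
D: A1 gives 8 transactions, not 2
B: all counts match (2,32,1)

Answer: B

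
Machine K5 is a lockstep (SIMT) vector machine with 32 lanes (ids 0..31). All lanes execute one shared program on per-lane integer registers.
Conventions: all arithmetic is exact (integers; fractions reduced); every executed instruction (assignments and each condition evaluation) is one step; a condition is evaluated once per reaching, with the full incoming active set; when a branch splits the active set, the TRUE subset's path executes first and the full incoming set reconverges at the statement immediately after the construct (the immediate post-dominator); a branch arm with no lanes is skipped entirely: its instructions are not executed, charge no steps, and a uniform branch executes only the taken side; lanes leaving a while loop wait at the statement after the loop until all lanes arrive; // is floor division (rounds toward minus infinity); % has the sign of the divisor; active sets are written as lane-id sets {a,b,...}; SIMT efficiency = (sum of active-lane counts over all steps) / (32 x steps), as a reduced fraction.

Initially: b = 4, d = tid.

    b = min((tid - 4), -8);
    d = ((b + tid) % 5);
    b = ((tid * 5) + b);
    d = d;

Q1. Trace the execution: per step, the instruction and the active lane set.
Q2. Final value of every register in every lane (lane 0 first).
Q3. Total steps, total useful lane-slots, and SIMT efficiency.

step 0: b <- min((tid - 4), -8)      {0,1,2,3,4,5,6,7,8,9,10,11,12,13,14,15,16,17,18,19,20,21,22,23,24,25,26,27,28,29,30,31}
step 1: d <- ((b + tid) % 5)         {0,1,2,3,4,5,6,7,8,9,10,11,12,13,14,15,16,17,18,19,20,21,22,23,24,25,26,27,28,29,30,31}
step 2: b <- ((tid * 5) + b)         {0,1,2,3,4,5,6,7,8,9,10,11,12,13,14,15,16,17,18,19,20,21,22,23,24,25,26,27,28,29,30,31}
step 3: d <- d                       {0,1,2,3,4,5,6,7,8,9,10,11,12,13,14,15,16,17,18,19,20,21,22,23,24,25,26,27,28,29,30,31}

Answer: 4 steps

b: -8,-3,2,7,12,17,22,27,32,37,42,47,52,57,62,67,72,77,82,87,92,97,102,107,112,117,122,127,132,137,142,147
d: 2,3,4,0,1,2,3,4,0,1,2,3,4,0,1,2,3,4,0,1,2,3,4,0,1,2,3,4,0,1,2,3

steps = 4; useful = 128; efficiency = 128/128 = 1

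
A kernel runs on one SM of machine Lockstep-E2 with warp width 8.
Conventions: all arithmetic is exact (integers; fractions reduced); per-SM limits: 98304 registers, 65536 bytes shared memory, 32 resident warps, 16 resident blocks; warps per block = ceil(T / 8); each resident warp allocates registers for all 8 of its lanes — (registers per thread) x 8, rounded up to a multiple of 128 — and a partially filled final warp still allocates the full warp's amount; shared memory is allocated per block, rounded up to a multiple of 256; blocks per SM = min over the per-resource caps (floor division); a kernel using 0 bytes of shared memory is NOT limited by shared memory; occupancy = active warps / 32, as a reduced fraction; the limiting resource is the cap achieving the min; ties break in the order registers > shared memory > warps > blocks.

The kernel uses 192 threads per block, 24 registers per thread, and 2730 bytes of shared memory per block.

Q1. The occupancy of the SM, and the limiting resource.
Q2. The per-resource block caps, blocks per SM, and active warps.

Answer: occupancy 3/4, limited by warps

registers: 16 blocks
shared memory: 23 blocks
warps: 1 block
blocks: 16 blocks

Answer: 1 block, 24 active warps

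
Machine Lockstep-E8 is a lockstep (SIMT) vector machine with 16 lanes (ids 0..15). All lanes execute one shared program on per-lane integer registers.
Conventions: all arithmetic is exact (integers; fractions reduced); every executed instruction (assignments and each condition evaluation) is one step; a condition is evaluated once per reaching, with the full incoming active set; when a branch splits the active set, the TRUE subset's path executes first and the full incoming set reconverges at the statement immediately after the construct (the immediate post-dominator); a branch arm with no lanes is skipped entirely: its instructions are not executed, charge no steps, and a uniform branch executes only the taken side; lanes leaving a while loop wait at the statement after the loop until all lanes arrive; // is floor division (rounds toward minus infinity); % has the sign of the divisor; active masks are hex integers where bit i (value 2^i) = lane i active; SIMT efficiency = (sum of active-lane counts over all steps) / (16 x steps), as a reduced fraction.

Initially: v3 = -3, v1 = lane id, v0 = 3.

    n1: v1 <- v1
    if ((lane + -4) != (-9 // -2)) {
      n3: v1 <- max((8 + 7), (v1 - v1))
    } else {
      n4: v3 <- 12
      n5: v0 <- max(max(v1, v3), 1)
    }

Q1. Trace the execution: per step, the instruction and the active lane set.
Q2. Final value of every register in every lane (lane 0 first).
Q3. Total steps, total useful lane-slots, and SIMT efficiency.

step 0: v1 <- v1                     0xffff
step 1: eval ((lane + -4) != (-9 // -2)) 0xffff
step 2: v1 <- max((8 + 7), (v1 - v1)) 0xfeff
step 3: v3 <- 12                     0x0100
step 4: v0 <- max(max(v1, v3), 1)    0x0100

Answer: 5 steps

v3: -3,-3,-3,-3,-3,-3,-3,-3,12,-3,-3,-3,-3,-3,-3,-3
v1: 15,15,15,15,15,15,15,15,8,15,15,15,15,15,15,15
v0: 3,3,3,3,3,3,3,3,12,3,3,3,3,3,3,3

steps = 5; useful = 49; efficiency = 49/80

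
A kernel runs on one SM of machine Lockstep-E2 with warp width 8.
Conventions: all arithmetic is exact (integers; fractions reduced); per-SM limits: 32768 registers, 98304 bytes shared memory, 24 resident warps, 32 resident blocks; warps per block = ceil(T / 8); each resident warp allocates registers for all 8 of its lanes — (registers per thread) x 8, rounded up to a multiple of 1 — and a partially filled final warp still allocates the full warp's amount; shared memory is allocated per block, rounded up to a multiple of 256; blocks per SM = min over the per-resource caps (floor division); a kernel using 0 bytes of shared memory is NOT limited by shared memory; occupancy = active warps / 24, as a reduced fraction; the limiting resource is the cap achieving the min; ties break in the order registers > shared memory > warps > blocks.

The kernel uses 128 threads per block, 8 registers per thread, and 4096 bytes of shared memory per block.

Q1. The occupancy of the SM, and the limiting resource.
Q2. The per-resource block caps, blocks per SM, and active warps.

Answer: occupancy 2/3, limited by warps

registers: 32 blocks
shared memory: 24 blocks
warps: 1 block
blocks: 32 blocks

Answer: 1 block, 16 active warps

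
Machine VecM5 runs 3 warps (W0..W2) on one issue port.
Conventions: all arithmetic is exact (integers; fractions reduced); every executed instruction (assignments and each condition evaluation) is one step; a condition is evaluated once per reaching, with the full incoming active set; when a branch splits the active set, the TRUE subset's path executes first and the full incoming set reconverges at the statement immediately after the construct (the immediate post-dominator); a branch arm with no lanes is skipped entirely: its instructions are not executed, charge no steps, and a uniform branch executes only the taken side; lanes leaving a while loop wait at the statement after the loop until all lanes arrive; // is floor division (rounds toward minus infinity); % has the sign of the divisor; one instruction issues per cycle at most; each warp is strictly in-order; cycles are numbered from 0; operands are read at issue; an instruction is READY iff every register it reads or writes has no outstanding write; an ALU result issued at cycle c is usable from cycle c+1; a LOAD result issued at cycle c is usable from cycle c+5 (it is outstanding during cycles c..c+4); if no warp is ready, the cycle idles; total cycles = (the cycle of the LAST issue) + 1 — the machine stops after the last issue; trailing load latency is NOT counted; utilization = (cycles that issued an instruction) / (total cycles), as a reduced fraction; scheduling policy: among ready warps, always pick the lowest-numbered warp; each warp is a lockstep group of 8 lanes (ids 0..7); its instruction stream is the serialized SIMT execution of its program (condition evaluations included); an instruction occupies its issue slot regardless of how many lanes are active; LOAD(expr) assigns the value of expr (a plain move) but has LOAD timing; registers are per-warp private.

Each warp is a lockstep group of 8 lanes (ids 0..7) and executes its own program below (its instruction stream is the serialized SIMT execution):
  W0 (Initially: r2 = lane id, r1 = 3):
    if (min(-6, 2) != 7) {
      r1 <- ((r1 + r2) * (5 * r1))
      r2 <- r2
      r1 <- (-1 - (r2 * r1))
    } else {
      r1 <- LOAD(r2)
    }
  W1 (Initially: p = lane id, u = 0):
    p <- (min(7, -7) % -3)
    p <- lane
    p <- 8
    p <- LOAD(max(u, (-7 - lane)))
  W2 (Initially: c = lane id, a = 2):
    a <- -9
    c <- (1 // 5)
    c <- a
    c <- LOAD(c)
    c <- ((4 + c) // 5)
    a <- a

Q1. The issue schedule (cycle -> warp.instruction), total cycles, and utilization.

cycle 0: W0.I0
cycle 1: W0.I1
cycle 2: W0.I2
cycle 3: W0.I3
cycle 4: W1.I0
cycle 5: W1.I1
cycle 6: W1.I2
cycle 7: W1.I3
cycle 8: W2.I0
cycle 9: W2.I1
cycle 10: W2.I2
cycle 11: W2.I3
cycle 12: idle
cycle 13: idle
cycle 14: idle
cycle 15: idle
cycle 16: W2.I4
cycle 17: W2.I5

Answer: 18 cycles, utilization 7/9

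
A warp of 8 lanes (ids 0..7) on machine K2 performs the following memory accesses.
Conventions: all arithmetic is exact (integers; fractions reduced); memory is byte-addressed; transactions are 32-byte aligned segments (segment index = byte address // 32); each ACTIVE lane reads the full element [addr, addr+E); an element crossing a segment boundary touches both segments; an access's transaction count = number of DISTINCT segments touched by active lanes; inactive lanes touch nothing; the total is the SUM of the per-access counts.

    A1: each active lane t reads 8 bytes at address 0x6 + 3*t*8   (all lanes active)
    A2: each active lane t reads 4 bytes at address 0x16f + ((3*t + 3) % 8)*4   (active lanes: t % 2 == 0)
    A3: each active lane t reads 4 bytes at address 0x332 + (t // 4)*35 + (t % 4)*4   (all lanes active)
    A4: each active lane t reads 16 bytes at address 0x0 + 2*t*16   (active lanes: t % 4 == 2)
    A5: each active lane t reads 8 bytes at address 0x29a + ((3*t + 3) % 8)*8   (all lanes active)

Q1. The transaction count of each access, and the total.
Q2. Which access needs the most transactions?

A1: 6 transactions
A2: 2 transactions
A3: 3 transactions
A4: 2 transactions
A5: 3 transactions

Answer: 6,2,3,2,3; total 16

Answer: A1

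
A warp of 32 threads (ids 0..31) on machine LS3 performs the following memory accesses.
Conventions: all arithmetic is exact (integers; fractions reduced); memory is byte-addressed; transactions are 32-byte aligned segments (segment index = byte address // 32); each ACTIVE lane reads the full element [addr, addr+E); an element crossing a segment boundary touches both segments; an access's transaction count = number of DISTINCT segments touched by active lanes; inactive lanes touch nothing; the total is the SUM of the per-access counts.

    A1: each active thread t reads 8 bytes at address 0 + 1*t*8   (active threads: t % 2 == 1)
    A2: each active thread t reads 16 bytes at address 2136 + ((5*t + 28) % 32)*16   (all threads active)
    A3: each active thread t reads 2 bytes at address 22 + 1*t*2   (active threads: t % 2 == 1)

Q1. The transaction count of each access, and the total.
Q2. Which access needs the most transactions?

A1: 8 transactions
A2: 17 transactions
A3: 3 transactions

Answer: 8,17,3; total 28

Answer: A2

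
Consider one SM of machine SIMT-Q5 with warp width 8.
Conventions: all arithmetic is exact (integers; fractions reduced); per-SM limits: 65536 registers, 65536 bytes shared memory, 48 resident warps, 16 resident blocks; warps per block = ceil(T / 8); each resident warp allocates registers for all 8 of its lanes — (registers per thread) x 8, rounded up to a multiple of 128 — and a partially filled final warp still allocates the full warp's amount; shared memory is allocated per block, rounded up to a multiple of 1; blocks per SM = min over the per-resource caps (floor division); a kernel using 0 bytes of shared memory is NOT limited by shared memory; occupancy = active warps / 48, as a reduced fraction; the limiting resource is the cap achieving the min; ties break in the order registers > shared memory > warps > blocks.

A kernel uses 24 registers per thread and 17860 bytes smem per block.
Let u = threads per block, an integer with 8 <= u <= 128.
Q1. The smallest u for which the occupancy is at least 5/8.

Answer: u = 73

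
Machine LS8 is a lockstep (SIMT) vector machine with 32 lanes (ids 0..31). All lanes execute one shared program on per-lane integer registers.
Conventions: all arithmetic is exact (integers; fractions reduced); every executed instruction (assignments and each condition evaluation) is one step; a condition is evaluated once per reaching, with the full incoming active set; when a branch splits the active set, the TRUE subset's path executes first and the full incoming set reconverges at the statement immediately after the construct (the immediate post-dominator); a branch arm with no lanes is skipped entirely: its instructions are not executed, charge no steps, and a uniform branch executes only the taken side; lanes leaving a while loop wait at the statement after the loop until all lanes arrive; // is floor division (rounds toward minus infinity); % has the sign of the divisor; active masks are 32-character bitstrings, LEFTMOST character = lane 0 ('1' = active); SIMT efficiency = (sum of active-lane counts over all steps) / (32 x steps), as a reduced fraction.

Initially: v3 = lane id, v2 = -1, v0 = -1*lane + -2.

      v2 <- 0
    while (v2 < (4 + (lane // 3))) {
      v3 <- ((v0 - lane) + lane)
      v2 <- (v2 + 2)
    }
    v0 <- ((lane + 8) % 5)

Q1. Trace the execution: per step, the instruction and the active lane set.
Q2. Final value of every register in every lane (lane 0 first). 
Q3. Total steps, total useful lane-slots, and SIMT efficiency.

step 0: v2 <- 0                      11111111111111111111111111111111
step 1: eval (v2 < (4 + (lane // 3))) 11111111111111111111111111111111
step 2: v3 <- ((v0 - lane) + lane)   11111111111111111111111111111111
step 3: v2 <- (v2 + 2)               11111111111111111111111111111111
step 4: eval (v2 < (4 + (lane // 3))) 11111111111111111111111111111111
step 5: v3 <- ((v0 - lane) + lane)   11111111111111111111111111111111
step 6: v2 <- (v2 + 2)               11111111111111111111111111111111
step 7: eval (v2 < (4 + (lane // 3))) 11111111111111111111111111111111
step 8: v3 <- ((v0 - lane) + lane)   00011111111111111111111111111111
step 9: v2 <- (v2 + 2)               00011111111111111111111111111111
step 10: eval (v2 < (4 + (lane // 3))) 00011111111111111111111111111111
step 11: v3 <- ((v0 - lane) + lane)   00000000011111111111111111111111
step 12: v2 <- (v2 + 2)               00000000011111111111111111111111
step 13: eval (v2 < (4 + (lane // 3))) 00000000011111111111111111111111
step 14: v3 <- ((v0 - lane) + lane)   00000000000000011111111111111111
step 15: v2 <- (v2 + 2)               00000000000000011111111111111111
step 16: eval (v2 < (4 + (lane // 3))) 00000000000000011111111111111111
step 17: v3 <- ((v0 - lane) + lane)   00000000000000000000011111111111
step 18: v2 <- (v2 + 2)               00000000000000000000011111111111
step 19: eval (v2 < (4 + (lane // 3))) 00000000000000000000011111111111
step 20: v3 <- ((v0 - lane) + lane)   00000000000000000000000000011111
step 21: v2 <- (v2 + 2)               00000000000000000000000000011111
step 22: eval (v2 < (4 + (lane // 3))) 00000000000000000000000000011111
step 23: v0 <- ((lane + 8) % 5)       11111111111111111111111111111111

Answer: 24 steps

v3: -2,-3,-4,-5,-6,-7,-8,-9,-10,-11,-12,-13,-14,-15,-16,-17,-18,-19,-20,-21,-22,-23,-24,-25,-26,-27,-28,-29,-30,-31,-32,-33
v2: 4,4,4,6,6,6,6,6,6,8,8,8,8,8,8,10,10,10,10,10,10,12,12,12,12,12,12,14,14,14,14,14
v0: 3,4,0,1,2,3,4,0,1,2,3,4,0,1,2,3,4,0,1,2,3,4,0,1,2,3,4,0,1,2,3,4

steps = 24; useful = 543; efficiency = 543/768 = 181/256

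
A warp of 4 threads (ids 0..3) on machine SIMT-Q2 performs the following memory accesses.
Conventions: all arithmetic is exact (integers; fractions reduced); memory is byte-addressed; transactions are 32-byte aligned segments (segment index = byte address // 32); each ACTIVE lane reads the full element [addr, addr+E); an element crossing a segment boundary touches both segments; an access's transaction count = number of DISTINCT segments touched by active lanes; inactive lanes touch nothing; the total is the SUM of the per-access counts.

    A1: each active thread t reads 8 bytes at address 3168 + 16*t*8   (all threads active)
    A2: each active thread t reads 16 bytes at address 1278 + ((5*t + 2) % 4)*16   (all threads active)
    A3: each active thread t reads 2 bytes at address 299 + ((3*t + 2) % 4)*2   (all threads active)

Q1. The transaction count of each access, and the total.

A1: 4 transactions
A2: 3 transactions
A3: 1 transaction

Answer: 4,3,1; total 8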